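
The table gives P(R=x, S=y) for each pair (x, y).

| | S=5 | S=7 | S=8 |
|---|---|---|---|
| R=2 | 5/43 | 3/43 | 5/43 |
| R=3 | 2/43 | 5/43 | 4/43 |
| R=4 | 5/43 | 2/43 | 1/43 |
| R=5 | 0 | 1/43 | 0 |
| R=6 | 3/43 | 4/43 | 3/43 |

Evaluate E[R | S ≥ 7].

51/14

P(S ≥ 7) = 28/43.
Summing R·P(R=x,S=y) over the conditioning event gives 102/43.
E[R | S ≥ 7] = (102/43) / (28/43) = 51/14.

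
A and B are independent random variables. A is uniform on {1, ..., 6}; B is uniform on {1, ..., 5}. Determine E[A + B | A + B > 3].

P(A + B > 3) = 9/10.
Summing (A+B)·P(x,y) over outcomes with A + B > 3 gives 187/30.
E[A + B | A + B > 3] = (187/30) / (9/10) = 187/27.

187/27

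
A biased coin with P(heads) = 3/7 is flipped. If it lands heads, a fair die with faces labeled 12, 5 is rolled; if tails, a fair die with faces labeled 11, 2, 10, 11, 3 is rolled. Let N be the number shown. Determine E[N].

E[N | heads] = (12+5)/2 = 17/2.
E[N | tails] = (11+2+10+11+3)/5 = 37/5.
E[N] = (3/7)·(17/2) + (4/7)·(37/5) = 551/70.

551/70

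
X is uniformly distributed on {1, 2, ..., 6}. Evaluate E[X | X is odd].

3

Given X is odd, X is equally likely to be any of {1, 3, 5}.
E[X | X is odd] = (1 + 3 + 5) / 3 = 3.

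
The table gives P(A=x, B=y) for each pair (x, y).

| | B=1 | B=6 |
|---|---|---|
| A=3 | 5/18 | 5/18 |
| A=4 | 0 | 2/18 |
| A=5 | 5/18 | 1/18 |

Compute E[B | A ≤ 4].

47/12

P(A ≤ 4) = 2/3.
Σ B·P over the event = 1·(5/18) + 6·(5/18) + 6·(2/18) = 47/18.
E[B | A ≤ 4] = (47/18) / (2/3) = 47/12.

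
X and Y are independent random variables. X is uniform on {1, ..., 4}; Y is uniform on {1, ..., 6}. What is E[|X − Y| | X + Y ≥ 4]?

P(X + Y ≥ 4) = 7/8.
Summing |X−Y|·P(x,y) over outcomes with X + Y ≥ 4 gives 7/4.
E[|X − Y| | X + Y ≥ 4] = (7/4) / (7/8) = 2.

2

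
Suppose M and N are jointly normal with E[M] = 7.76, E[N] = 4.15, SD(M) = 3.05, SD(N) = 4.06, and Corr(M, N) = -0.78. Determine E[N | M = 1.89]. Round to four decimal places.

E[N | M=x] = μ_N + ρ(σ_N/σ_M)(x − μ_M) for jointly normal variables.
E[N | M=1.89] = 4.15 + (-0.78)·(4.06/3.05)·(1.89 − (7.76)) = 4.15 + (-1.0383)·(-5.87) = 10.2448.

10.2448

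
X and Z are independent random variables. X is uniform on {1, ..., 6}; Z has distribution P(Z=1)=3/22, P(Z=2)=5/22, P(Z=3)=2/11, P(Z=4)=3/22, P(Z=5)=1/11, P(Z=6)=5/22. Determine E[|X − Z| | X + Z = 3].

P(X + Z = 3) = 2/33.
Summing |X−Z|·P(x,y) over outcomes with X + Z = 3 gives 2/33.
E[|X − Z| | X + Z = 3] = (2/33) / (2/33) = 1.

1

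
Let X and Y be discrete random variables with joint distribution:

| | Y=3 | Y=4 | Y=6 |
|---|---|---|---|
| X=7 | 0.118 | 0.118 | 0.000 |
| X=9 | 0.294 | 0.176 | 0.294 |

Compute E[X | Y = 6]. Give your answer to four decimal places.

P(Y = 6) = 0.294.
Σ X·P over the event = 9·(0.294) = 2.646.
E[X | Y = 6] = (2.646) / (0.294) = 9.0000.

9.0000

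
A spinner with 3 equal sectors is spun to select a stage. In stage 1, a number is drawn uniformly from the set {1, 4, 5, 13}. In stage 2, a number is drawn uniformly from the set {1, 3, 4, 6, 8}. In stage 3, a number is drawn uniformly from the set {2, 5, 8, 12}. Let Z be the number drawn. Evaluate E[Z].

169/30

E[Z | stage 1] = (1+4+5+13)/4 = 23/4.
E[Z | stage 2] = (1+3+4+6+8)/5 = 22/5.
E[Z | stage 3] = (2+5+8+12)/4 = 27/4.
E[Z] = (1/3)·(23/4) + (1/3)·(22/5) + (1/3)·(27/4) = 169/30.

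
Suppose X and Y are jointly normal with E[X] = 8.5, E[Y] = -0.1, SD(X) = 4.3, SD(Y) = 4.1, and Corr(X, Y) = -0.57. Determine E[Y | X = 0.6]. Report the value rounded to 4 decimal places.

4.1936

E[Y | X=x] = μ_Y + ρ(σ_Y/σ_X)(x − μ_X) for jointly normal variables.
E[Y | X=0.6] = -0.1 + (-0.57)·(4.1/4.3)·(0.6 − (8.5)) = -0.1 + (-0.54349)·(-7.9) = 4.1936.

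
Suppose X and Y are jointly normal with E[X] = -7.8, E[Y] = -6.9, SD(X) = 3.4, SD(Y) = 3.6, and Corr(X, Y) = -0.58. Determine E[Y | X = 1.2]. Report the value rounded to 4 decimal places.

E[Y | X=x] = μ_Y + ρ(σ_Y/σ_X)(x − μ_X) for jointly normal variables.
E[Y | X=1.2] = -6.9 + (-0.58)·(3.6/3.4)·(1.2 − (-7.8)) = -6.9 + (-0.61412)·(9) = -12.4271.

-12.4271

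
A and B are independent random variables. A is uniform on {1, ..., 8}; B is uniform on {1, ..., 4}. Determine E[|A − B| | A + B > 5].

35/11

P(A + B > 5) = 11/16.
Summing |A−B|·P(x,y) over outcomes with A + B > 5 gives 35/16.
E[|A − B| | A + B > 5] = (35/16) / (11/16) = 35/11.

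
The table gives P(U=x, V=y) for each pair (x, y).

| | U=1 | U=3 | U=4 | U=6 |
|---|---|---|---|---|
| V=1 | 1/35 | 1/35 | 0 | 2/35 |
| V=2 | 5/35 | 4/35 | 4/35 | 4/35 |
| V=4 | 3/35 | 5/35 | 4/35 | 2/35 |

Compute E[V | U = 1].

P(U = 1) = 9/35.
Σ V·P over the event = 1·(1/35) + 2·(5/35) + 4·(3/35) = 23/35.
E[V | U = 1] = (23/35) / (9/35) = 23/9.

23/9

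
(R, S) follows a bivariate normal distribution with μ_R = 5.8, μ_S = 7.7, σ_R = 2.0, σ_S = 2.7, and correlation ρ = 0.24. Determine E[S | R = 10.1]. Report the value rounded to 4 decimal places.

9.0932

For a bivariate normal, E[S | R=x] = μ_S + ρ·(σ_S/σ_R)·(x − μ_R).
E[S | R=10.1] = 7.7 + (0.24)·(2.7/2.0)·(10.1 − (5.8)) = 7.7 + (0.324)·(4.3) = 9.0932.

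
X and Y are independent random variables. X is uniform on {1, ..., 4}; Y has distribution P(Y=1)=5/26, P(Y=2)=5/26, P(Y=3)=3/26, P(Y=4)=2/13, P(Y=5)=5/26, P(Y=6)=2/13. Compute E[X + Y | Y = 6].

P(Y = 6) = 2/13.
Summing (X+Y)·P(x,y) over outcomes with Y = 6 gives 17/13.
E[X + Y | Y = 6] = (17/13) / (2/13) = 17/2.

17/2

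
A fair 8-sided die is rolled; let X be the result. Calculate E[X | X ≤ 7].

Given X ≤ 7, X is equally likely to be any of {1, 2, 3, 4, 5, 6, 7}.
E[X | X ≤ 7] = (1 + 2 + 3 + 4 + 5 + 6 + 7) / 7 = 4.

4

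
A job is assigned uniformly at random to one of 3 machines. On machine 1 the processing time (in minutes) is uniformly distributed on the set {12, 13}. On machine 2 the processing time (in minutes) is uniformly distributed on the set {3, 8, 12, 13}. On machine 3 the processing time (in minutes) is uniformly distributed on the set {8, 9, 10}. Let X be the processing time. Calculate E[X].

E[X | machine 1] = (12+13)/2 = 25/2.
E[X | machine 2] = (3+8+12+13)/4 = 9.
E[X | machine 3] = (8+9+10)/3 = 9.
By the law of total expectation,
E[X] = (1/3)·(25/2) + (1/3)·(9) + (1/3)·(9) = 61/6.

61/6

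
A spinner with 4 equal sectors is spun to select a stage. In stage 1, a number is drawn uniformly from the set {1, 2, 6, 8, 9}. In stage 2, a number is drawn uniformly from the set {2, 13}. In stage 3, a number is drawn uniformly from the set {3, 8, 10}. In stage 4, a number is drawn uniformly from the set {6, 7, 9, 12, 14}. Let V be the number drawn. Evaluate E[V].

E[V | stage 1] = (1+2+6+8+9)/5 = 26/5.
E[V | stage 2] = (2+13)/2 = 15/2.
E[V | stage 3] = (3+8+10)/3 = 7.
E[V | stage 4] = (6+7+9+12+14)/5 = 48/5.
By the law of total expectation,
E[V] = (1/4)·(26/5) + (1/4)·(15/2) + (1/4)·(7) + (1/4)·(48/5) = 293/40.

293/40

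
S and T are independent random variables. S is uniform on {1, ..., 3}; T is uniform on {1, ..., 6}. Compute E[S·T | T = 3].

6

Outcomes with T = 3: (1,3), (2,3), (3,3), each with probability 1/18.
E[S·T | T = 3] = (3 + 6 + 9) / 3 = 6.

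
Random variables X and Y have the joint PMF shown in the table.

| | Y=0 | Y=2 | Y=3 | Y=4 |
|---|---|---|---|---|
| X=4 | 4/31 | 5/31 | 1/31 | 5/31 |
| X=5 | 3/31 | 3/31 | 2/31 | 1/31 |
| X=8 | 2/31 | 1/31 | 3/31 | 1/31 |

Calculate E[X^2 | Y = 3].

P(Y = 3) = 6/31.
Σ X^2·P over the event = 16·(1/31) + 25·(2/31) + 64·(3/31) = 258/31.
E[X^2 | Y = 3] = (258/31) / (6/31) = 43.

43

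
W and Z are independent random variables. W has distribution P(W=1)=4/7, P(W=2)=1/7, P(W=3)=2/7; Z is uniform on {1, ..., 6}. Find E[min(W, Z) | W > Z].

P(W > Z) = 5/42.
Summing min(W,Z)·P(x,y) over outcomes with W > Z gives 1/6.
E[min(W, Z) | W > Z] = (1/6) / (5/42) = 7/5.

7/5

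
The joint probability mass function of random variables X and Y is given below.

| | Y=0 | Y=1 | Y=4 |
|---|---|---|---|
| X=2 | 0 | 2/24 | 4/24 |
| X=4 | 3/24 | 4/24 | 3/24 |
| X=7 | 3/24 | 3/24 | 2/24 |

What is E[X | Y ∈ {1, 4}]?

25/6

P(Y ∈ {1, 4}) = 3/4.
Σ X·P over the event = 2·(2/24) + 2·(4/24) + 4·(4/24) + 4·(3/24) + 7·(3/24) + 7·(2/24) = 25/8.
E[X | Y ∈ {1, 4}] = (25/8) / (3/4) = 25/6.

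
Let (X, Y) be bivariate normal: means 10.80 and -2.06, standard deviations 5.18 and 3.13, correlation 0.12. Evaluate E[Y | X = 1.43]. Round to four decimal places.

-2.7394

E[Y | X=x] = μ_Y + ρ(σ_Y/σ_X)(x − μ_X) for jointly normal variables.
E[Y | X=1.43] = -2.06 + (0.12)·(3.13/5.18)·(1.43 − (10.80)) = -2.06 + (0.07251)·(-9.37) = -2.7394.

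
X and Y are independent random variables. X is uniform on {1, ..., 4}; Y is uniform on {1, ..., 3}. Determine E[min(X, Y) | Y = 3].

Outcomes with Y = 3: (1,3), (2,3), (3,3), (4,3), each with probability 1/12.
E[min(X, Y) | Y = 3] = (1 + 2 + 3 + 3) / 4 = 9/4.

9/4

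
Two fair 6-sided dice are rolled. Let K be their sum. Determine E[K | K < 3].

2

P(K < 3) = 1/36.
Σ over the event: 2·1/36 = 1/18.
E[K | K < 3] = (1/18) / (1/36) = 2.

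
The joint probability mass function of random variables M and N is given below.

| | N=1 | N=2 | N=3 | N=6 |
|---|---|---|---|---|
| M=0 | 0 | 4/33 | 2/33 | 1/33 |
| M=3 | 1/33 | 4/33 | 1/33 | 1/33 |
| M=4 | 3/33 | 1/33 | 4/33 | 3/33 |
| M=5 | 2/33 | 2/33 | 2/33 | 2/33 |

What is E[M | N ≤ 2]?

P(N ≤ 2) = 17/33.
Σ M·P over the event = 0·(4/33) + 3·(1/33) + 3·(4/33) + 4·(3/33) + 4·(1/33) + 5·(2/33) + 5·(2/33) = 17/11.
E[M | N ≤ 2] = (17/11) / (17/33) = 3.

3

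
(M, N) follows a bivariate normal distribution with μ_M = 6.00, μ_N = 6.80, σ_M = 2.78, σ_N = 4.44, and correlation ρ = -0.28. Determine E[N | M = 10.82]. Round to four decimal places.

4.6445

For a bivariate normal, E[N | M=x] = μ_N + ρ·(σ_N/σ_M)·(x − μ_M).
E[N | M=10.82] = 6.80 + (-0.28)·(4.44/2.78)·(10.82 − (6.00)) = 6.80 + (-0.44719)·(4.82) = 4.6445.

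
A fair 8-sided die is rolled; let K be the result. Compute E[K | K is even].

5

Given K is even, K is equally likely to be any of {2, 4, 6, 8}.
E[K | K is even] = (2 + 4 + 6 + 8) / 4 = 5.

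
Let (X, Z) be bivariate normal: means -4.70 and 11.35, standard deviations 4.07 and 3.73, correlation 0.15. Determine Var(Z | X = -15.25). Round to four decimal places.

13.5999

The conditional variance in a bivariate normal is σ_Z²(1 − ρ²), independent of x.
Var(Z | X=-15.25) = (3.73)²·(1 − (0.15)²) = 13.9129·0.9775 = 13.5999.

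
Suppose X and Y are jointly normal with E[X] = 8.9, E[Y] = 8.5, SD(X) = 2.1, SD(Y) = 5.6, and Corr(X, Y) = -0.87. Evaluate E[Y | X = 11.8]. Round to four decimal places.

For a bivariate normal, E[Y | X=x] = μ_Y + ρ·(σ_Y/σ_X)·(x − μ_X).
E[Y | X=11.8] = 8.5 + (-0.87)·(5.6/2.1)·(11.8 − (8.9)) = 8.5 + (-2.32)·(2.9) = 1.7720.

1.7720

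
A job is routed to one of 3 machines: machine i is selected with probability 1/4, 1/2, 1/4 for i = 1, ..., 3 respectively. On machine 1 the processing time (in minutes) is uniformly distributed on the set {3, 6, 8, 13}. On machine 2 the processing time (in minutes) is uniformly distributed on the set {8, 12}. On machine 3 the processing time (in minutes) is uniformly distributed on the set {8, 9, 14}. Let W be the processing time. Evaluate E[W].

E[W | machine 1] = (3+6+8+13)/4 = 15/2.
E[W | machine 2] = (8+12)/2 = 10.
E[W | machine 3] = (8+9+14)/3 = 31/3.
E[W] = (1/4)·(15/2) + (1/2)·(10) + (1/4)·(31/3) = 227/24.

227/24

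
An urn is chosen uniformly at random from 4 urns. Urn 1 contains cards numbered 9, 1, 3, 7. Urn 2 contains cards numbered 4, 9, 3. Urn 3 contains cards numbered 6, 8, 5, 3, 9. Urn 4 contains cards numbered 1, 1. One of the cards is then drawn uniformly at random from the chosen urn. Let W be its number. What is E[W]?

E[W | urn 1] = (9+1+3+7)/4 = 5.
E[W | urn 2] = (4+9+3)/3 = 16/3.
E[W | urn 3] = (6+8+5+3+9)/5 = 31/5.
E[W | urn 4] = (1+1)/2 = 1.
By the law of total expectation,
E[W] = (1/4)·(5) + (1/4)·(16/3) + (1/4)·(31/5) + (1/4)·(1) = 263/60.

263/60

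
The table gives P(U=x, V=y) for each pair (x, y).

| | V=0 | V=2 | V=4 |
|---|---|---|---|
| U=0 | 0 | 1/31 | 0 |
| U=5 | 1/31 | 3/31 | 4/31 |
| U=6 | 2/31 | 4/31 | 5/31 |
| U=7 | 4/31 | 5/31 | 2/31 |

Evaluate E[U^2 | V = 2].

P(V = 2) = 13/31.
Σ U^2·P over the event = 0·(1/31) + 25·(3/31) + 36·(4/31) + 49·(5/31) = 464/31.
E[U^2 | V = 2] = (464/31) / (13/31) = 464/13.

464/13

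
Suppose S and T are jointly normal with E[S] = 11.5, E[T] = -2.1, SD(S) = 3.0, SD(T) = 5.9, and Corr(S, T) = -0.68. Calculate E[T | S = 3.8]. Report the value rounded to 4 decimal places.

E[T | S=x] = μ_T + ρ(σ_T/σ_S)(x − μ_S) for jointly normal variables.
E[T | S=3.8] = -2.1 + (-0.68)·(5.9/3.0)·(3.8 − (11.5)) = -2.1 + (-1.337333)·(-7.7) = 8.1975.

8.1975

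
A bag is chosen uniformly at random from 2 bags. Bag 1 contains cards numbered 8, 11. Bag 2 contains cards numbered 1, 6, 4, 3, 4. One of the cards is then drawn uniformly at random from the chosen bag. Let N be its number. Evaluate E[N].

131/20

E[N | bag 1] = (8+11)/2 = 19/2.
E[N | bag 2] = (1+6+4+3+4)/5 = 18/5.
E[N] = (1/2)·(19/2) + (1/2)·(18/5) = 131/20.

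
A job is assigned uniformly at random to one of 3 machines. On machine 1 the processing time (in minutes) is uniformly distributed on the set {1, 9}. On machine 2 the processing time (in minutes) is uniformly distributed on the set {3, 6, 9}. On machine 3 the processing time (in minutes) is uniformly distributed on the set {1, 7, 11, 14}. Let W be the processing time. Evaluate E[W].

77/12

E[W | machine 1] = (1+9)/2 = 5.
E[W | machine 2] = (3+6+9)/3 = 6.
E[W | machine 3] = (1+7+11+14)/4 = 33/4.
By the law of total expectation,
E[W] = (1/3)·(5) + (1/3)·(6) + (1/3)·(33/4) = 77/12.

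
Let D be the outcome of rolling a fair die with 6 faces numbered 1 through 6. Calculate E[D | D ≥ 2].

4

Given D ≥ 2, D is equally likely to be any of {2, 3, 4, 5, 6}.
E[D | D ≥ 2] = (2 + 3 + 4 + 5 + 6) / 5 = 4.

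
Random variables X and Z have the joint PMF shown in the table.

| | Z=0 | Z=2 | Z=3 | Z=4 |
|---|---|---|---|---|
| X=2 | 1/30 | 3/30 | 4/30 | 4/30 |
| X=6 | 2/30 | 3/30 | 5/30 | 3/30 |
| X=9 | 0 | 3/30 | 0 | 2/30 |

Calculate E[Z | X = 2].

17/6

P(X = 2) = 2/5.
Σ Z·P over the event = 0·(1/30) + 2·(3/30) + 3·(4/30) + 4·(4/30) = 17/15.
E[Z | X = 2] = (17/15) / (2/5) = 17/6.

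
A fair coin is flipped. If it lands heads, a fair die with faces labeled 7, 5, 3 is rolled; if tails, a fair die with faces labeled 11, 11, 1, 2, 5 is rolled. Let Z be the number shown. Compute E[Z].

11/2

E[Z | heads] = (7+5+3)/3 = 5.
E[Z | tails] = (11+11+1+2+5)/5 = 6.
By the law of total expectation,
E[Z] = (1/2)·(5) + (1/2)·(6) = 11/2.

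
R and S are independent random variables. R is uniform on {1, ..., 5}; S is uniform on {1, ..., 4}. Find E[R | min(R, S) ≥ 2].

P(min(R, S) ≥ 2) = 3/5.
Summing R·P(x,y) over outcomes with min(R, S) ≥ 2 gives 21/10.
E[R | min(R, S) ≥ 2] = (21/10) / (3/5) = 7/2.

7/2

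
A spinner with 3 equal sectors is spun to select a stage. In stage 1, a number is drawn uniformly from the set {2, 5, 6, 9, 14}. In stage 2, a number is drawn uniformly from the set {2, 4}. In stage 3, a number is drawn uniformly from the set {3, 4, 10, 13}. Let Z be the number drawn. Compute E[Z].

59/10

E[Z | stage 1] = (2+5+6+9+14)/5 = 36/5.
E[Z | stage 2] = (2+4)/2 = 3.
E[Z | stage 3] = (3+4+10+13)/4 = 15/2.
E[Z] = (1/3)·(36/5) + (1/3)·(3) + (1/3)·(15/2) = 59/10.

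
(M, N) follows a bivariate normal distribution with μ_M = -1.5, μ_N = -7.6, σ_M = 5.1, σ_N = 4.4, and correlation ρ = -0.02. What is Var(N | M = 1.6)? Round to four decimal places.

19.3523

For a bivariate normal, Var(N | M=x) = σ_N²(1 − ρ²).
Var(N | M=1.6) = (4.4)²·(1 − (-0.02)²) = 19.36·0.9996 = 19.3523.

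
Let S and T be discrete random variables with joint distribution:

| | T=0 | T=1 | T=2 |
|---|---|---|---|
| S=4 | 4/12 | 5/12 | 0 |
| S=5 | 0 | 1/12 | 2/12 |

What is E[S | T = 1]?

P(T = 1) = 1/2.
Σ S·P over the event = 4·(5/12) + 5·(1/12) = 25/12.
E[S | T = 1] = (25/12) / (1/2) = 25/6.

25/6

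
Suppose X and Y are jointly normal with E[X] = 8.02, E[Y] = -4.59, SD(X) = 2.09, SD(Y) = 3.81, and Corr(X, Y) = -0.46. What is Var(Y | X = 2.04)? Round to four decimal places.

11.4445

The conditional variance in a bivariate normal is σ_Y²(1 − ρ²), independent of x.
Var(Y | X=2.04) = (3.81)²·(1 − (-0.46)²) = 14.5161·0.7884 = 11.4445.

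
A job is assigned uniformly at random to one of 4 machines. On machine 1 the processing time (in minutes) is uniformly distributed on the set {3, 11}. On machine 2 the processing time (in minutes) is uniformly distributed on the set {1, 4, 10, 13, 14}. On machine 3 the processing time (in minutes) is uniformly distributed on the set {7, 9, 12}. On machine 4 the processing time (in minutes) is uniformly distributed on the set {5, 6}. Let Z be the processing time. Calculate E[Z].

E[Z | machine 1] = (3+11)/2 = 7.
E[Z | machine 2] = (1+4+10+13+14)/5 = 42/5.
E[Z | machine 3] = (7+9+12)/3 = 28/3.
E[Z | machine 4] = (5+6)/2 = 11/2.
E[Z] = (1/4)·(7) + (1/4)·(42/5) + (1/4)·(28/3) + (1/4)·(11/2) = 907/120.

907/120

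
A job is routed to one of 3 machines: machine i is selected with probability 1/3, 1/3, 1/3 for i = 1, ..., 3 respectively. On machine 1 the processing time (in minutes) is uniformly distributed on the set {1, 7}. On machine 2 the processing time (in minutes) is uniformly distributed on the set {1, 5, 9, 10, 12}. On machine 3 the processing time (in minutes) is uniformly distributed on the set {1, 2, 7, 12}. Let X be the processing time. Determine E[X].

E[X | machine 1] = (1+7)/2 = 4.
E[X | machine 2] = (1+5+9+10+12)/5 = 37/5.
E[X | machine 3] = (1+2+7+12)/4 = 11/2.
By the law of total expectation,
E[X] = (1/3)·(4) + (1/3)·(37/5) + (1/3)·(11/2) = 169/30.

169/30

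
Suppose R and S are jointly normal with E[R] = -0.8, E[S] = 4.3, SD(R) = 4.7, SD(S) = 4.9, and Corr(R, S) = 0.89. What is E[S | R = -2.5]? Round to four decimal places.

E[S | R=x] = μ_S + ρ(σ_S/σ_R)(x − μ_R) for jointly normal variables.
E[S | R=-2.5] = 4.3 + (0.89)·(4.9/4.7)·(-2.5 − (-0.8)) = 4.3 + (0.92787)·(-1.7) = 2.7226.

2.7226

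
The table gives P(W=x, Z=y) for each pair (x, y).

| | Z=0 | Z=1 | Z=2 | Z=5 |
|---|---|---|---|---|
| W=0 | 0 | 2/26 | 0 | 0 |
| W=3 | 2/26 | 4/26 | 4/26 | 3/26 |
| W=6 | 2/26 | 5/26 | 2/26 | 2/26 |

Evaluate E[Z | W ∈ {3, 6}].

P(W ∈ {3, 6}) = 12/13.
Σ Z·P over the event = 0·(2/26) + 1·(4/26) + 2·(4/26) + 5·(3/26) + 0·(2/26) + 1·(5/26) + 2·(2/26) + 5·(2/26) = 23/13.
E[Z | W ∈ {3, 6}] = (23/13) / (12/13) = 23/12.

23/12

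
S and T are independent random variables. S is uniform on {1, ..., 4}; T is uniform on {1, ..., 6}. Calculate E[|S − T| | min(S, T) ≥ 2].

P(min(S, T) ≥ 2) = 5/8.
Summing |S−T|·P(x,y) over outcomes with min(S, T) ≥ 2 gives 23/24.
E[|S − T| | min(S, T) ≥ 2] = (23/24) / (5/8) = 23/15.

23/15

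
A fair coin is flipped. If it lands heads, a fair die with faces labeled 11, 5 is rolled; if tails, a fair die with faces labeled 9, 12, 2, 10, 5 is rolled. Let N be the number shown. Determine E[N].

39/5

E[N | heads] = (11+5)/2 = 8.
E[N | tails] = (9+12+2+10+5)/5 = 38/5.
By the law of total expectation,
E[N] = (1/2)·(8) + (1/2)·(38/5) = 39/5.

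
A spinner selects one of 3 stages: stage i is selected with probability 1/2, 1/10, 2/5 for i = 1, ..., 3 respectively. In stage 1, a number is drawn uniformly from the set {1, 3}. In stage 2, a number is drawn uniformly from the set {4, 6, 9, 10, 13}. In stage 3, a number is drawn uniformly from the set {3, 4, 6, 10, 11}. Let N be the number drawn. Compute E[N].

114/25

E[N | stage 1] = (1+3)/2 = 2.
E[N | stage 2] = (4+6+9+10+13)/5 = 42/5.
E[N | stage 3] = (3+4+6+10+11)/5 = 34/5.
E[N] = (1/2)·(2) + (1/10)·(42/5) + (2/5)·(34/5) = 114/25.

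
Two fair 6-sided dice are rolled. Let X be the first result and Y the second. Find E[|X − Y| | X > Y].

7/3

P(X > Y) = 5/12.
Summing |X−Y|·P(x,y) over outcomes with X > Y gives 35/36.
E[|X − Y| | X > Y] = (35/36) / (5/12) = 7/3.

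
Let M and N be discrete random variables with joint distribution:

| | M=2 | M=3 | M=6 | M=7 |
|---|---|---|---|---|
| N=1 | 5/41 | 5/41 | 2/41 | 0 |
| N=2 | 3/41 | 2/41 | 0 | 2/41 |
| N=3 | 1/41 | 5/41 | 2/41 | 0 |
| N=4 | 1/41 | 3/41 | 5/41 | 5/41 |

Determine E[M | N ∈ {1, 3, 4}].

P(N ∈ {1, 3, 4}) = 34/41.
Summing M·P(M=x,N=y) over the conditioning event gives 142/41.
E[M | N ∈ {1, 3, 4}] = (142/41) / (34/41) = 71/17.

71/17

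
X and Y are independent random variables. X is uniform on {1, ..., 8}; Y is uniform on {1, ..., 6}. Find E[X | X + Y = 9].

Outcomes with X + Y = 9: (3,6), (4,5), (5,4), (6,3), (7,2), (8,1), each with probability 1/48.
E[X | X + Y = 9] = (3 + 4 + 5 + 6 + 7 + 8) / 6 = 11/2.

11/2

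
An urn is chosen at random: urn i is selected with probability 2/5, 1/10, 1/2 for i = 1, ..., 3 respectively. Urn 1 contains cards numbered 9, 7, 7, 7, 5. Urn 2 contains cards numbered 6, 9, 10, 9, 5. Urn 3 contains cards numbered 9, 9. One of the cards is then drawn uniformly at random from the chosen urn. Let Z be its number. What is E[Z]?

E[Z | urn 1] = (9+7+7+7+5)/5 = 7.
E[Z | urn 2] = (6+9+10+9+5)/5 = 39/5.
E[Z | urn 3] = (9+9)/2 = 9.
E[Z] = (2/5)·(7) + (1/10)·(39/5) + (1/2)·(9) = 202/25.

202/25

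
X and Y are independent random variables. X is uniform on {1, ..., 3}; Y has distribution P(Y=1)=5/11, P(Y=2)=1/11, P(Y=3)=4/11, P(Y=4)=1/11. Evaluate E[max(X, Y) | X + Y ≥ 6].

10/3

P(X + Y ≥ 6) = 2/11.
Summing max(X,Y)·P(x,y) over outcomes with X + Y ≥ 6 gives 20/33.
E[max(X, Y) | X + Y ≥ 6] = (20/33) / (2/11) = 10/3.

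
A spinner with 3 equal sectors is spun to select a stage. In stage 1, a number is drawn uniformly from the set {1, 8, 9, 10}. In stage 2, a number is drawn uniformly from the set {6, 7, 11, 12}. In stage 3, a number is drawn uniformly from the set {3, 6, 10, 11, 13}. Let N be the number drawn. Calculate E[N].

41/5

E[N | stage 1] = (1+8+9+10)/4 = 7.
E[N | stage 2] = (6+7+11+12)/4 = 9.
E[N | stage 3] = (3+6+10+11+13)/5 = 43/5.
By the law of total expectation,
E[N] = (1/3)·(7) + (1/3)·(9) + (1/3)·(43/5) = 41/5.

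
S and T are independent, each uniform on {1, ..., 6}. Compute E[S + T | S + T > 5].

P(S + T > 5) = 13/18.
Summing (S+T)·P(x,y) over outcomes with S + T > 5 gives 53/9.
E[S + T | S + T > 5] = (53/9) / (13/18) = 106/13.

106/13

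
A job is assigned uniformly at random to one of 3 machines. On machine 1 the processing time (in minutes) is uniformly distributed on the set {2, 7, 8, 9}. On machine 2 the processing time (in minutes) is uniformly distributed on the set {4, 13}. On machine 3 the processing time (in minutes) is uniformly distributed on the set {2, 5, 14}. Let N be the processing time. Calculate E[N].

E[N | machine 1] = (2+7+8+9)/4 = 13/2.
E[N | machine 2] = (4+13)/2 = 17/2.
E[N | machine 3] = (2+5+14)/3 = 7.
By the law of total expectation,
E[N] = (1/3)·(13/2) + (1/3)·(17/2) + (1/3)·(7) = 22/3.

22/3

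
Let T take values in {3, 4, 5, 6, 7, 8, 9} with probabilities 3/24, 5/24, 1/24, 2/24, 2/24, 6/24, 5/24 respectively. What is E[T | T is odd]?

P(T is odd) = 11/24.
Σ over the event: 3·1/8 + 5·1/24 + 7·1/12 + 9·5/24 = 73/24.
E[T | T is odd] = (73/24) / (11/24) = 73/11.

73/11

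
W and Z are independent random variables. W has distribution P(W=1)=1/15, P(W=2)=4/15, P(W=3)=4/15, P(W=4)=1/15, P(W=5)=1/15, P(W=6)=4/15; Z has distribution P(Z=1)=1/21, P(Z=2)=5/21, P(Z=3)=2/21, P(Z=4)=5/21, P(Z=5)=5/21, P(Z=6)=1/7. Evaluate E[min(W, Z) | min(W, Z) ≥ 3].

58/15

P(min(W, Z) ≥ 3) = 10/21.
Summing min(W,Z)·P(x,y) over outcomes with min(W, Z) ≥ 3 gives 116/63.
E[min(W, Z) | min(W, Z) ≥ 3] = (116/63) / (10/21) = 58/15.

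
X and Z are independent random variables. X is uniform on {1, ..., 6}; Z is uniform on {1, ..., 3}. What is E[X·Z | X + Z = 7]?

28/3

P(X + Z = 7) = 1/6.
Summing XZ·P(x,y) over outcomes with X + Z = 7 gives 14/9.
E[X·Z | X + Z = 7] = (14/9) / (1/6) = 28/3.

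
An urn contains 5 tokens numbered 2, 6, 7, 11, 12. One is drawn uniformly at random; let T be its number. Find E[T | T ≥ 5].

9

P(T ≥ 5) = 4/5.
Σ over the event: 6·1/5 + 7·1/5 + 11·1/5 + 12·1/5 = 36/5.
E[T | T ≥ 5] = (36/5) / (4/5) = 9.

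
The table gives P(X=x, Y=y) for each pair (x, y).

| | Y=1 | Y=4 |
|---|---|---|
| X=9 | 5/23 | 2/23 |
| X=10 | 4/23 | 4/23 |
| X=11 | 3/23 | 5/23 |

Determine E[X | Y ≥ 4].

113/11

P(Y ≥ 4) = 11/23.
Σ X·P over the event = 9·(2/23) + 10·(4/23) + 11·(5/23) = 113/23.
E[X | Y ≥ 4] = (113/23) / (11/23) = 113/11.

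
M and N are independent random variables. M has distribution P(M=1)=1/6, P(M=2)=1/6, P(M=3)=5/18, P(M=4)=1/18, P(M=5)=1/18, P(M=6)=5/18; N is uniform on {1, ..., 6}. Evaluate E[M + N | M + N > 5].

157/19

P(M + N > 5) = 19/27.
Summing (M+N)·P(x,y) over outcomes with M + N > 5 gives 157/27.
E[M + N | M + N > 5] = (157/27) / (19/27) = 157/19.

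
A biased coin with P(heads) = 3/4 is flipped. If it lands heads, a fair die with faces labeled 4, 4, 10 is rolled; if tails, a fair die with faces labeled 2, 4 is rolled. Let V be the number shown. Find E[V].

21/4

E[V | heads] = (4+4+10)/3 = 6.
E[V | tails] = (2+4)/2 = 3.
E[V] = (3/4)·(6) + (1/4)·(3) = 21/4.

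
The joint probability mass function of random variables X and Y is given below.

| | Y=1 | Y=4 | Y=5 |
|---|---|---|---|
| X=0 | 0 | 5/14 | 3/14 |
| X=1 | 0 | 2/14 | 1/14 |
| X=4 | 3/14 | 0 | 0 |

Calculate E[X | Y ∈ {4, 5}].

3/11

P(Y ∈ {4, 5}) = 11/14.
Σ X·P over the event = 0·(5/14) + 0·(3/14) + 1·(2/14) + 1·(1/14) = 3/14.
E[X | Y ∈ {4, 5}] = (3/14) / (11/14) = 3/11.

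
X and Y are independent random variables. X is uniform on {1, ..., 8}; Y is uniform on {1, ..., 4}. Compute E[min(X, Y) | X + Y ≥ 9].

Outcomes with X + Y ≥ 9: (5,4), (6,3), (6,4), (7,2), (7,3), (7,4), (8,1), (8,2), (8,3), (8,4), each with probability 1/32.
E[min(X, Y) | X + Y ≥ 9] = (4 + 3 + 4 + 2 + 3 + 4 + 1 + 2 + 3 + 4) / 10 = 3.

3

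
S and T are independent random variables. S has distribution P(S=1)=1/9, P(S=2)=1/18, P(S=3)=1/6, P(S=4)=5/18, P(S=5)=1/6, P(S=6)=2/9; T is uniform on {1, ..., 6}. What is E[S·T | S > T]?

659/54

P(S > T) = 1/2.
Summing ST·P(x,y) over outcomes with S > T gives 659/108.
E[S·T | S > T] = (659/108) / (1/2) = 659/54.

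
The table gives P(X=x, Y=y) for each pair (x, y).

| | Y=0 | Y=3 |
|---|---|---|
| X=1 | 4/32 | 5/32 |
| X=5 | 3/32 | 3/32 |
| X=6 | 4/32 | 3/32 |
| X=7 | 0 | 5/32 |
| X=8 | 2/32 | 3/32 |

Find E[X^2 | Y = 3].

P(Y = 3) = 19/32.
Σ X^2·P over the event = 1·(5/32) + 25·(3/32) + 36·(3/32) + 49·(5/32) + 64·(3/32) = 625/32.
E[X^2 | Y = 3] = (625/32) / (19/32) = 625/19.

625/19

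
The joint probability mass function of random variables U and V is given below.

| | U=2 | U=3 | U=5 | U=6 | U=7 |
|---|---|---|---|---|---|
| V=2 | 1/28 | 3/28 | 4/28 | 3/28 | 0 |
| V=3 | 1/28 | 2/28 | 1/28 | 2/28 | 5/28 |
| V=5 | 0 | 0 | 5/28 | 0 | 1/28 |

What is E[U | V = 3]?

60/11

P(V = 3) = 11/28.
Σ U·P over the event = 2·(1/28) + 3·(2/28) + 5·(1/28) + 6·(2/28) + 7·(5/28) = 15/7.
E[U | V = 3] = (15/7) / (11/28) = 60/11.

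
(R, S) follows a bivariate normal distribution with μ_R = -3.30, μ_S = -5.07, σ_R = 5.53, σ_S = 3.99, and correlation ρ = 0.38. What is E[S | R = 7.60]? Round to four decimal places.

-2.0815

E[S | R=x] = μ_S + ρ(σ_S/σ_R)(x − μ_R) for jointly normal variables.
E[S | R=7.60] = -5.07 + (0.38)·(3.99/5.53)·(7.60 − (-3.30)) = -5.07 + (0.274177)·(10.9) = -2.0815.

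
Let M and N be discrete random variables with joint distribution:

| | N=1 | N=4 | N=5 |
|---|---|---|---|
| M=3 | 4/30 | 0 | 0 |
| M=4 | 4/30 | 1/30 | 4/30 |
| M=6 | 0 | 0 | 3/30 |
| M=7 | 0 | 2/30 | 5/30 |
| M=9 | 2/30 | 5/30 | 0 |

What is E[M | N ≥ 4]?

33/5

P(N ≥ 4) = 2/3.
Σ M·P over the event = 4·(1/30) + 4·(4/30) + 6·(3/30) + 7·(2/30) + 7·(5/30) + 9·(5/30) = 22/5.
E[M | N ≥ 4] = (22/5) / (2/3) = 33/5.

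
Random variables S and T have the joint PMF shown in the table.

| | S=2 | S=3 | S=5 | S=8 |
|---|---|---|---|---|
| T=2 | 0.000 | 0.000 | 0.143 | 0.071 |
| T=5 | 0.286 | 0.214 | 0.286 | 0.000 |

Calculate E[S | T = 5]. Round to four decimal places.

3.3639

P(T = 5) = 0.786.
Σ S·P over the event = 2·(0.286) + 3·(0.214) + 5·(0.286) = 2.644.
E[S | T = 5] = (2.644) / (0.786) = 3.3639.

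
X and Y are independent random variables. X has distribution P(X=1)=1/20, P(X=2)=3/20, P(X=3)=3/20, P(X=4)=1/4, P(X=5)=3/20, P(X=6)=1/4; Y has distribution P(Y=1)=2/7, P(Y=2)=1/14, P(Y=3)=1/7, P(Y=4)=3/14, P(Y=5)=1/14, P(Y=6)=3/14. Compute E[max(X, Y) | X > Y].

P(X > Y) = 21/40.
Summing max(X,Y)·P(x,y) over outcomes with X > Y gives 689/280.
E[max(X, Y) | X > Y] = (689/280) / (21/40) = 689/147.

689/147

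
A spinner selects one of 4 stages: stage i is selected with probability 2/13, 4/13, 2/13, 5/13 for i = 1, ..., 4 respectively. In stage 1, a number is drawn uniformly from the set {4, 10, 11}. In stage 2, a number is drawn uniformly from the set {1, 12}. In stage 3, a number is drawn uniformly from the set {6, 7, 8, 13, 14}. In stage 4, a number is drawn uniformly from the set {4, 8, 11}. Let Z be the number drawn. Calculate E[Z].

501/65

E[Z | stage 1] = (4+10+11)/3 = 25/3.
E[Z | stage 2] = (1+12)/2 = 13/2.
E[Z | stage 3] = (6+7+8+13+14)/5 = 48/5.
E[Z | stage 4] = (4+8+11)/3 = 23/3.
E[Z] = (2/13)·(25/3) + (4/13)·(13/2) + (2/13)·(48/5) + (5/13)·(23/3) = 501/65.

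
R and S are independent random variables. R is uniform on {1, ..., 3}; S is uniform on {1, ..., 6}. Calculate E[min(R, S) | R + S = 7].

Outcomes with R + S = 7: (1,6), (2,5), (3,4), each with probability 1/18.
E[min(R, S) | R + S = 7] = (1 + 2 + 3) / 3 = 2.

2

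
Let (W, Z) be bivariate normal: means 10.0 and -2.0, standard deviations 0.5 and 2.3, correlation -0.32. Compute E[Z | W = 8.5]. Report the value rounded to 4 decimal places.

E[Z | W=x] = μ_Z + ρ(σ_Z/σ_W)(x − μ_W) for jointly normal variables.
E[Z | W=8.5] = -2.0 + (-0.32)·(2.3/0.5)·(8.5 − (10.0)) = -2.0 + (-1.472)·(-1.5) = 0.2080.

0.2080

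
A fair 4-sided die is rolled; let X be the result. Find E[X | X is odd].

Given X is odd, X is equally likely to be any of {1, 3}.
E[X | X is odd] = (1 + 3) / 2 = 2.

2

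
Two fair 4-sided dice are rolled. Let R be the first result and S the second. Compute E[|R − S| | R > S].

5/3

Outcomes with R > S: (2,1), (3,1), (3,2), (4,1), (4,2), (4,3), each with probability 1/16.
E[|R − S| | R > S] = (1 + 2 + 1 + 3 + 2 + 1) / 6 = 5/3.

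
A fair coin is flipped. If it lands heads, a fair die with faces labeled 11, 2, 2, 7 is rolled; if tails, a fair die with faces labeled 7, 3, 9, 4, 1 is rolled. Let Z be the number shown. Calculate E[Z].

E[Z | heads] = (11+2+2+7)/4 = 11/2.
E[Z | tails] = (7+3+9+4+1)/5 = 24/5.
By the law of total expectation,
E[Z] = (1/2)·(11/2) + (1/2)·(24/5) = 103/20.

103/20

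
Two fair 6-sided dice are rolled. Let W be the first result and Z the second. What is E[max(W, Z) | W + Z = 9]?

Outcomes with W + Z = 9: (3,6), (4,5), (5,4), (6,3), each with probability 1/36.
E[max(W, Z) | W + Z = 9] = (6 + 5 + 5 + 6) / 4 = 11/2.

11/2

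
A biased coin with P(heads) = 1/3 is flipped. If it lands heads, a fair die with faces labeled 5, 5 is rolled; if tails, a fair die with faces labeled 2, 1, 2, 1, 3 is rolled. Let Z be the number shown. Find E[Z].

E[Z | heads] = (5+5)/2 = 5.
E[Z | tails] = (2+1+2+1+3)/5 = 9/5.
By the law of total expectation,
E[Z] = (1/3)·(5) + (2/3)·(9/5) = 43/15.

43/15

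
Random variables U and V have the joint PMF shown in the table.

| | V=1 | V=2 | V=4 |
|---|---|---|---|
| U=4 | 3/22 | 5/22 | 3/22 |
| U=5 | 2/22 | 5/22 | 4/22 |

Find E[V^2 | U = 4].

P(U = 4) = 1/2.
Σ V^2·P over the event = 1·(3/22) + 4·(5/22) + 16·(3/22) = 71/22.
E[V^2 | U = 4] = (71/22) / (1/2) = 71/11.

71/11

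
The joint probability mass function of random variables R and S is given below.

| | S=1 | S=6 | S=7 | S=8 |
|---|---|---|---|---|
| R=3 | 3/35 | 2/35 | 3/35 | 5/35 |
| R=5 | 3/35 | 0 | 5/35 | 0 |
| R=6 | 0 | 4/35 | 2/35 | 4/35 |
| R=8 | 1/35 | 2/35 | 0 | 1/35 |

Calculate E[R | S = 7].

23/5

P(S = 7) = 2/7.
Summing R·P(R=x,S=y) over the conditioning event gives 46/35.
E[R | S = 7] = (46/35) / (2/7) = 23/5.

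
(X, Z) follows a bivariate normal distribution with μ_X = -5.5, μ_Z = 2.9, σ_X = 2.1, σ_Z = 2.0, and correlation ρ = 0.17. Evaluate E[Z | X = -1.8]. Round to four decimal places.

3.4990

For a bivariate normal, E[Z | X=x] = μ_Z + ρ·(σ_Z/σ_X)·(x − μ_X).
E[Z | X=-1.8] = 2.9 + (0.17)·(2.0/2.1)·(-1.8 − (-5.5)) = 2.9 + (0.1619)·(3.7) = 3.4990.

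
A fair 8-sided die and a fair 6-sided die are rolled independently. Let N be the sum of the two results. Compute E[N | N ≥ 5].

26/3

P(N ≥ 5) = 7/8.
E[N | N ≥ 5] = (91/12) / (7/8) = 26/3.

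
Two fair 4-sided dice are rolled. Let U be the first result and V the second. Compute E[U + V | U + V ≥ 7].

Outcomes with U + V ≥ 7: (3,4), (4,3), (4,4), each with probability 1/16.
E[U + V | U + V ≥ 7] = (7 + 7 + 8) / 3 = 22/3.

22/3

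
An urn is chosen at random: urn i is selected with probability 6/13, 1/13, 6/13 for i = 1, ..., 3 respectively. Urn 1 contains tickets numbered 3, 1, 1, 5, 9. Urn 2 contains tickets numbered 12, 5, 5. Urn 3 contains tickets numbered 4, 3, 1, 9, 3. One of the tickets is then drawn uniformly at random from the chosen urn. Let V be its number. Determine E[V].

E[V | urn 1] = (3+1+1+5+9)/5 = 19/5.
E[V | urn 2] = (12+5+5)/3 = 22/3.
E[V | urn 3] = (4+3+1+9+3)/5 = 4.
E[V] = (6/13)·(19/5) + (1/13)·(22/3) + (6/13)·(4) = 812/195.

812/195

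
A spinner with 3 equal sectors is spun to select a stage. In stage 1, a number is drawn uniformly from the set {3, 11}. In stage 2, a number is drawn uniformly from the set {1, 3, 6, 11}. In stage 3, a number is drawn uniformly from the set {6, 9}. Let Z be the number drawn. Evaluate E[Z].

E[Z | stage 1] = (3+11)/2 = 7.
E[Z | stage 2] = (1+3+6+11)/4 = 21/4.
E[Z | stage 3] = (6+9)/2 = 15/2.
E[Z] = (1/3)·(7) + (1/3)·(21/4) + (1/3)·(15/2) = 79/12.

79/12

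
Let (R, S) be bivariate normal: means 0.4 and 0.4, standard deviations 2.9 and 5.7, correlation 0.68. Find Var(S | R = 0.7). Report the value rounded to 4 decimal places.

17.4666

Var(S | R=x) = (1 − ρ²)·σ_S².
Var(S | R=0.7) = (5.7)²·(1 − (0.68)²) = 32.49·0.5376 = 17.4666.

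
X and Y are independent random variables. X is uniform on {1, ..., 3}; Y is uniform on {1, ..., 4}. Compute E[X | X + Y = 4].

Outcomes with X + Y = 4: (1,3), (2,2), (3,1), each with probability 1/12.
E[X | X + Y = 4] = (1 + 2 + 3) / 3 = 2.

2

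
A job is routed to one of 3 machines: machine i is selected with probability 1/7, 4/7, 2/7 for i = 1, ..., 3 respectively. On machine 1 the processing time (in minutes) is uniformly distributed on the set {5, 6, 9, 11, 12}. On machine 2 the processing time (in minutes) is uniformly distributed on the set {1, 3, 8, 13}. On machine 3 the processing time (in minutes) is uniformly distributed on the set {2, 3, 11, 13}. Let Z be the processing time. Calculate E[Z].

E[Z | machine 1] = (5+6+9+11+12)/5 = 43/5.
E[Z | machine 2] = (1+3+8+13)/4 = 25/4.
E[Z | machine 3] = (2+3+11+13)/4 = 29/4.
By the law of total expectation,
E[Z] = (1/7)·(43/5) + (4/7)·(25/4) + (2/7)·(29/4) = 481/70.

481/70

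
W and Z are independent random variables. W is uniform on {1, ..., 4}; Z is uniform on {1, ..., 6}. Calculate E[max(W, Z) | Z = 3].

13/4

Outcomes with Z = 3: (1,3), (2,3), (3,3), (4,3), each with probability 1/24.
E[max(W, Z) | Z = 3] = (3 + 3 + 3 + 4) / 4 = 13/4.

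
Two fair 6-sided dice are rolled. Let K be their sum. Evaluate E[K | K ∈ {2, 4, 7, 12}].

68/11

P(K ∈ {2, 4, 7, 12}) = 11/36.
Σ over the event: 2·1/36 + 4·1/12 + 7·1/6 + 12·1/36 = 17/9.
E[K | K ∈ {2, 4, 7, 12}] = (17/9) / (11/36) = 68/11.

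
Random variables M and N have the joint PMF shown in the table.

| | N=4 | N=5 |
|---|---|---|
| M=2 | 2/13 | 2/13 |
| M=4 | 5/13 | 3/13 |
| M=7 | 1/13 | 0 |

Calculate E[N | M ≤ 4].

P(M ≤ 4) = 12/13.
Σ N·P over the event = 4·(2/13) + 5·(2/13) + 4·(5/13) + 5·(3/13) = 53/13.
E[N | M ≤ 4] = (53/13) / (12/13) = 53/12.

53/12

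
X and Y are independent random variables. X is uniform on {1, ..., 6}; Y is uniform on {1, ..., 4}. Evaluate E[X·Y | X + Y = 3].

P(X + Y = 3) = 1/12.
Summing XY·P(x,y) over outcomes with X + Y = 3 gives 1/6.
E[X·Y | X + Y = 3] = (1/6) / (1/12) = 2.

2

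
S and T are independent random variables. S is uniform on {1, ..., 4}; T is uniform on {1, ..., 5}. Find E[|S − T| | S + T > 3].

P(S + T > 3) = 17/20.
Summing |S−T|·P(x,y) over outcomes with S + T > 3 gives 7/5.
E[|S − T| | S + T > 3] = (7/5) / (17/20) = 28/17.

28/17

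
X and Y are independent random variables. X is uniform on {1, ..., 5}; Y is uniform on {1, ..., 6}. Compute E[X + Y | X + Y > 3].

P(X + Y > 3) = 9/10.
Summing (X+Y)·P(x,y) over outcomes with X + Y > 3 gives 187/30.
E[X + Y | X + Y > 3] = (187/30) / (9/10) = 187/27.

187/27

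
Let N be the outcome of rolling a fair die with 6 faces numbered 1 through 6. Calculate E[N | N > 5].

6

Given N > 5, N is equally likely to be any of {6}.
E[N | N > 5] = (6) / 1 = 6.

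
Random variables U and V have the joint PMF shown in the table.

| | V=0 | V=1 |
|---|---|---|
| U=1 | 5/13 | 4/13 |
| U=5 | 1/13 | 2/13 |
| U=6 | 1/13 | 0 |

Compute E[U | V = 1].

7/3

P(V = 1) = 6/13.
Σ U·P over the event = 1·(4/13) + 5·(2/13) = 14/13.
E[U | V = 1] = (14/13) / (6/13) = 7/3.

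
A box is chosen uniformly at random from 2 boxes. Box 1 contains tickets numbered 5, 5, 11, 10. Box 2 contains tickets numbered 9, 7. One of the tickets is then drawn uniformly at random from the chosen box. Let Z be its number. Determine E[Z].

E[Z | box 1] = (5+5+11+10)/4 = 31/4.
E[Z | box 2] = (9+7)/2 = 8.
By the law of total expectation,
E[Z] = (1/2)·(31/4) + (1/2)·(8) = 63/8.

63/8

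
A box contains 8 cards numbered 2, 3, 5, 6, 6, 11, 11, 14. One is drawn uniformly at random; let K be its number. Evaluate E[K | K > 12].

P(K > 12) = 1/8.
Σ over the event: 14·1/8 = 7/4.
E[K | K > 12] = (7/4) / (1/8) = 14.

14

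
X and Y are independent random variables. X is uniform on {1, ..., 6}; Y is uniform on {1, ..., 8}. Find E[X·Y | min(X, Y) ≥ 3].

99/4

P(min(X, Y) ≥ 3) = 1/2.
Summing XY·P(x,y) over outcomes with min(X, Y) ≥ 3 gives 99/8.
E[X·Y | min(X, Y) ≥ 3] = (99/8) / (1/2) = 99/4.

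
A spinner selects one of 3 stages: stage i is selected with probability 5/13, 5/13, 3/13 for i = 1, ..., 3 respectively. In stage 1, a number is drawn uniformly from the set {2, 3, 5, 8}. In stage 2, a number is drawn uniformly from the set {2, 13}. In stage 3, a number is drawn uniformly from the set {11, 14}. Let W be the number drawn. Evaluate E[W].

E[W | stage 1] = (2+3+5+8)/4 = 9/2.
E[W | stage 2] = (2+13)/2 = 15/2.
E[W | stage 3] = (11+14)/2 = 25/2.
By the law of total expectation,
E[W] = (5/13)·(9/2) + (5/13)·(15/2) + (3/13)·(25/2) = 15/2.

15/2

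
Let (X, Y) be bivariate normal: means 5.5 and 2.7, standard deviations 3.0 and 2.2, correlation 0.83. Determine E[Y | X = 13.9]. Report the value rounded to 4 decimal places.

E[Y | X=x] = μ_Y + ρ(σ_Y/σ_X)(x − μ_X) for jointly normal variables.
E[Y | X=13.9] = 2.7 + (0.83)·(2.2/3.0)·(13.9 − (5.5)) = 2.7 + (0.60867)·(8.4) = 7.8128.

7.8128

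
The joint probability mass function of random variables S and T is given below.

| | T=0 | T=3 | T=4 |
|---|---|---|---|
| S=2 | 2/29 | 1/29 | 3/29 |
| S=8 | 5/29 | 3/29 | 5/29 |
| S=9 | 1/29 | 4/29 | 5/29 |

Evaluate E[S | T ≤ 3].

115/16

P(T ≤ 3) = 16/29.
Σ S·P over the event = 2·(2/29) + 2·(1/29) + 8·(5/29) + 8·(3/29) + 9·(1/29) + 9·(4/29) = 115/29.
E[S | T ≤ 3] = (115/29) / (16/29) = 115/16.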